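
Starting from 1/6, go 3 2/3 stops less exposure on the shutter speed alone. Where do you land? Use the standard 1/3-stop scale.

Shutter speed: 1/6 → 1/8 → 1/10 → 1/13 → 1/15 → 1/20 → 1/25 → 1/30 → 1/40 → 1/50 → 1/60 → 1/80 — 3 2/3 stops faster (darker).

1/80s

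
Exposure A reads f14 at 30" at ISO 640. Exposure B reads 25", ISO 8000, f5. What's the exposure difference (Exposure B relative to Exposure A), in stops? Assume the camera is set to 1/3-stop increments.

6 1/3 stops brighter

Aperture: f/14 → f/13 → f/11 → f/10 → f/9 → f/8 → f/7.1 → f/6.3 → f/5.6 → f/5 — 3 stops opened up (brighter).
Shutter speed: 30 → 25 — 1/3 stop shorter (darker).
ISO: 640 → 800 → 1000 → 1250 → 1600 → 2000 → 2500 → 3200 → 4000 → 5000 → 6400 → 8000 — 3 2/3 stops higher (brighter).
Net: +3 −1/3 +3 2/3 = +6 1/3 stops.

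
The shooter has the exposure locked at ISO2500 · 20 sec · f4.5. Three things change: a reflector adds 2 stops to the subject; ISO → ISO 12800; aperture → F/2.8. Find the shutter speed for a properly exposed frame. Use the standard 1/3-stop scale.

Scene light: 2 stops brighter.
ISO: 2500 → 3200 → 4000 → 5000 → 6400 → 8000 → 10000 → 12800 — 2 1/3 stops raised (brighter).
Aperture: f/4.5 → f/4 → f/3.5 → f/3.2 → f/2.8 — 1 1/3 stops wider (brighter).
Net so far: 5 2/3 stops brighter. Shutter speed: 20 → 15 → 13 → 10 → 8 → 6 → 5 → 4 → 3.2 → 2.5 → 2 → 1.6 → 1.3 → 1 → 0.8 → 0.6 → 0.5 → 0.4.

0.4 s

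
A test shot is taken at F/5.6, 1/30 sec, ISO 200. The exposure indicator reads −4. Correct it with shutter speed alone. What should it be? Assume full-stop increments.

1/2s

Underexposed by 4 stops → need 4 stops brighter.
Shutter speed: 1/30 → 1/15 → 1/8 → 1/4 → 1/2.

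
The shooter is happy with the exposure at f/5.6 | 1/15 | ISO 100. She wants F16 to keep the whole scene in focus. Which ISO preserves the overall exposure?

ISO 800

Aperture: f/5.6 → f/8 → f/11 → f/16 — 3 stops stopped down (darker).
Need 3 stops brighter from the ISO: 100 → 200 → 400 → 800.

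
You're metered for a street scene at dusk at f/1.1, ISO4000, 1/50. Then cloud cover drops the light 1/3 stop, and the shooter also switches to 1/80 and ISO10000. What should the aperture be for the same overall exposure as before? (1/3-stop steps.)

f/1.2

Scene light: 1/3 stop darker.
Shutter speed: 1/50 → 1/60 → 1/80 — 2/3 stop shorter (darker).
ISO: 4000 → 5000 → 6400 → 8000 → 10000 — 1 1/3 stops raised (brighter).
Net so far: 1/3 stop brighter. Aperture: f/1.1 → f/1.2.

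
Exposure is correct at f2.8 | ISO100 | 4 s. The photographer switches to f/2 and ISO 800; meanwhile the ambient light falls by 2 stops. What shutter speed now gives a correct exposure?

Scene light: 2 stops darker.
Aperture: f/2.8 → f/2 — 1 stop wider (brighter).
ISO: 100 → 200 → 400 → 800 — 3 stops higher (brighter).
Net so far: 2 stops brighter. Shutter speed: 4 → 2 → 1.

1 s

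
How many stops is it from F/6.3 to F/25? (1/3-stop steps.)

4 stops

f/6.3 → f/7.1 → f/8 → f/9 → f/10 → f/11 → f/13 → f/14 → f/16 → f/18 → f/20 → f/22 → f/25 — count the steps: 12 third-stops = 4 stops.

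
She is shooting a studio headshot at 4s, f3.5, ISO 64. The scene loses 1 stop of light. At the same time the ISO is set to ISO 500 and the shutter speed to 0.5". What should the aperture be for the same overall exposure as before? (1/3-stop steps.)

f/2.5

Scene light: 1 stop darker.
ISO: 64 → 80 → 100 → 125 → 160 → 200 → 250 → 320 → 400 → 500 — 3 stops raised (brighter).
Shutter speed: 4 → 3.2 → 2.5 → 2 → 1.6 → 1.3 → 1 → 0.8 → 0.6 → 0.5 — 3 stops shorter (darker).
Net so far: 1 stop darker. Aperture: f/3.5 → f/3.2 → f/2.8 → f/2.5.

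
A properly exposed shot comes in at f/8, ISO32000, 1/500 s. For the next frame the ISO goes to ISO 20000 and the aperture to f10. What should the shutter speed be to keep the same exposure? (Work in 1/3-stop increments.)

1/200s

ISO: 32000 → 25600 → 20000 — 2/3 stop dropped (darker).
Aperture: f/8 → f/9 → f/10 — 2/3 stop smaller aperture (darker).
Net change so far: 1 1/3 stops darker. Offset with the shutter speed: 1/500 → 1/400 → 1/320 → 1/250 → 1/200.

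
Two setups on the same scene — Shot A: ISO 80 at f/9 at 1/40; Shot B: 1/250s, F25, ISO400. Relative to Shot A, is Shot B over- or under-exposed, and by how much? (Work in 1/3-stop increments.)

3 1/3 stops darker

Aperture: f/9 → f/10 → f/11 → f/13 → f/14 → f/16 → f/18 → f/20 → f/22 → f/25 — 3 stops narrower (darker).
Shutter speed: 1/40 → 1/50 → 1/60 → 1/80 → 1/100 → 1/125 → 1/160 → 1/200 → 1/250 — 2 2/3 stops shorter (darker).
ISO: 80 → 100 → 125 → 160 → 200 → 250 → 320 → 400 — 2 1/3 stops raised (brighter).
Net: −3 −2 2/3 +2 1/3 = −3 1/3 stops.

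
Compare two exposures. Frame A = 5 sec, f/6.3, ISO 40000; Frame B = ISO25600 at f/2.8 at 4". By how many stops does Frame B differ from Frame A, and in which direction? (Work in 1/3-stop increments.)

Aperture: f/6.3 → f/5.6 → f/5 → f/4.5 → f/4 → f/3.5 → f/3.2 → f/2.8 — 2 1/3 stops larger aperture (brighter).
Shutter speed: 5 → 4 — 1/3 stop shorter (darker).
ISO: 40000 → 32000 → 25600 — 2/3 stop lower (darker).
Net: +2 1/3 −1/3 −2/3 = +1 1/3 stops.

1 1/3 stops brighter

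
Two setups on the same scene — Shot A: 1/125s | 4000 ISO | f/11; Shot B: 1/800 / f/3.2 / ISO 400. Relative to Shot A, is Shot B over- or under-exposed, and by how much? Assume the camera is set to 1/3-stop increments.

Aperture: f/11 → f/10 → f/9 → f/8 → f/7.1 → f/6.3 → f/5.6 → f/5 → f/4.5 → f/4 → f/3.5 → f/3.2 — 3 2/3 stops opened up (brighter).
Shutter speed: 1/125 → 1/160 → 1/200 → 1/250 → 1/320 → 1/400 → 1/500 → 1/640 → 1/800 — 2 2/3 stops faster (darker).
ISO: 4000 → 3200 → 2500 → 2000 → 1600 → 1250 → 1000 → 800 → 640 → 500 → 400 — 3 1/3 stops lower (darker).
Net: +3 2/3 −2 2/3 −3 1/3 = −2 1/3 stops.

2 1/3 stops darker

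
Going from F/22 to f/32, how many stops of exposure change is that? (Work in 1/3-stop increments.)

f/22 → f/25 → f/29 → f/32 — count the steps: 3 third-stops = 1 stop.

1 stop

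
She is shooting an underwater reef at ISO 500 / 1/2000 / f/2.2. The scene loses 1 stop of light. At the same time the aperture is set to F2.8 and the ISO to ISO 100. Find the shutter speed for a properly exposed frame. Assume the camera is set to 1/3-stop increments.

Scene light: 1 stop darker.
Aperture: f/2.2 → f/2.5 → f/2.8 — 2/3 stop smaller aperture (darker).
ISO: 500 → 400 → 320 → 250 → 200 → 160 → 125 → 100 — 2 1/3 stops lower (darker).
Net so far: 4 stops darker. Shutter speed: 1/2000 → 1/1600 → 1/1250 → 1/1000 → 1/800 → 1/640 → 1/500 → 1/400 → 1/320 → 1/250 → 1/200 → 1/160 → 1/125.

1/125s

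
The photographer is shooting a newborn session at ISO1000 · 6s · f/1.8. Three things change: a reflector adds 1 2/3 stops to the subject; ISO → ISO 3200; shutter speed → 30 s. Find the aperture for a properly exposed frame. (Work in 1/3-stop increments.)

f/13

Scene light: 1 2/3 stops brighter.
ISO: 1000 → 1250 → 1600 → 2000 → 2500 → 3200 — 1 2/3 stops higher (brighter).
Shutter speed: 6 → 8 → 10 → 13 → 15 → 20 → 25 → 30 — 2 1/3 stops slower (brighter).
Net so far: 5 2/3 stops brighter. Aperture: f/1.8 → f/2 → f/2.2 → f/2.5 → f/2.8 → f/3.2 → f/3.5 → f/4 → f/4.5 → f/5 → f/5.6 → f/6.3 → f/7.1 → f/8 → f/9 → f/10 → f/11 → f/13.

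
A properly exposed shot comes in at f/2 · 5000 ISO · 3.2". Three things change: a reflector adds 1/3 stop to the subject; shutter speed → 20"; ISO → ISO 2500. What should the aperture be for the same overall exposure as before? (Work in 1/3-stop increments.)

f/4

Scene light: 1/3 stop brighter.
Shutter speed: 3.2 → 4 → 5 → 6 → 8 → 10 → 13 → 15 → 20 — 2 2/3 stops longer (brighter).
ISO: 5000 → 4000 → 3200 → 2500 — 1 stop lower (darker).
Net so far: 2 stops brighter. Aperture: f/2 → f/2.2 → f/2.5 → f/2.8 → f/3.2 → f/3.5 → f/4.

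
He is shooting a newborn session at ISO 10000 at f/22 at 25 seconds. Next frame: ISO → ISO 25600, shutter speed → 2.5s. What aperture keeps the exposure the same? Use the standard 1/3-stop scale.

f/11

ISO: 10000 → 12800 → 16000 → 20000 → 25600 — 1 1/3 stops higher (brighter).
Shutter speed: 25 → 20 → 15 → 13 → 10 → 8 → 6 → 5 → 4 → 3.2 → 2.5 — 3 1/3 stops faster (darker).
Net change so far: 2 stops darker. Offset with the aperture: f/22 → f/20 → f/18 → f/16 → f/14 → f/13 → f/11.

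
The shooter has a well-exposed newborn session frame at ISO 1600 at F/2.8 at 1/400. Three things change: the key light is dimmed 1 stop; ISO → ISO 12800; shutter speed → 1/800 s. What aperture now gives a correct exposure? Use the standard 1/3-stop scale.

f/4

Scene light: 1 stop darker.
ISO: 1600 → 2000 → 2500 → 3200 → 4000 → 5000 → 6400 → 8000 → 10000 → 12800 — 3 stops raised (brighter).
Shutter speed: 1/400 → 1/500 → 1/640 → 1/800 — 1 stop faster (darker).
Net so far: 1 stop brighter. Aperture: f/2.8 → f/3.2 → f/3.5 → f/4.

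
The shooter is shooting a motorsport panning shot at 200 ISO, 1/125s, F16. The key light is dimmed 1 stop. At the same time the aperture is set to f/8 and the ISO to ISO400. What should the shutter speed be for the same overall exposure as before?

1/500s

Scene light: 1 stop darker.
Aperture: f/16 → f/11 → f/8 — 2 stops larger aperture (brighter).
ISO: 200 → 400 — 1 stop higher (brighter).
Net so far: 2 stops brighter. Shutter speed: 1/125 → 1/250 → 1/500.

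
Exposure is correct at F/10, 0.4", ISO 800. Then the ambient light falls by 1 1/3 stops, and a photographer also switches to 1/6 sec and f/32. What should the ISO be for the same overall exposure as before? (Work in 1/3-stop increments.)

ISO 51200

Scene light: 1 1/3 stops darker.
Shutter speed: 0.4 → 0.3 → 1/4 → 1/5 → 1/6 — 1 1/3 stops faster (darker).
Aperture: f/10 → f/11 → f/13 → f/14 → f/16 → f/18 → f/20 → f/22 → f/25 → f/29 → f/32 — 3 1/3 stops smaller aperture (darker).
Net so far: 6 stops darker. ISO: 800 → 1000 → 1250 → 1600 → 2000 → 2500 → 3200 → 4000 → 5000 → 6400 → 8000 → 10000 → 12800 → 16000 → 20000 → 25600 → 32000 → 40000 → 51200.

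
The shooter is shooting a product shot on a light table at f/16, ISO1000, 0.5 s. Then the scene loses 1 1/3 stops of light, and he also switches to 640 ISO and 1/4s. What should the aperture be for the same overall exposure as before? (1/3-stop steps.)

f/5.6

Scene light: 1 1/3 stops darker.
ISO: 1000 → 800 → 640 — 2/3 stop lower (darker).
Shutter speed: 0.5 → 0.4 → 0.3 → 1/4 — 1 stop shorter (darker).
Net so far: 3 stops darker. Aperture: f/16 → f/14 → f/13 → f/11 → f/10 → f/9 → f/8 → f/7.1 → f/6.3 → f/5.6.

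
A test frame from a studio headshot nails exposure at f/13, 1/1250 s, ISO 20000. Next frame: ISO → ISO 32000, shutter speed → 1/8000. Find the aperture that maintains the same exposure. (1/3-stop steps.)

ISO: 20000 → 25600 → 32000 — 2/3 stop higher (brighter).
Shutter speed: 1/1250 → 1/1600 → 1/2000 → 1/2500 → 1/3200 → 1/4000 → 1/5000 → 1/6400 → 1/8000 — 2 2/3 stops faster (darker).
Net change so far: 2 stops darker. Offset with the aperture: f/13 → f/11 → f/10 → f/9 → f/8 → f/7.1 → f/6.3.

f/6.3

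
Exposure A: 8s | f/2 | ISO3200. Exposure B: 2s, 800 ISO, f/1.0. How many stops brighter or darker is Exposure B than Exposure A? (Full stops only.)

Aperture: f/2 → f/1.4 → f/1.0 — 2 stops wider (brighter).
Shutter speed: 8 → 4 → 2 — 2 stops faster (darker).
ISO: 3200 → 1600 → 800 — 2 stops dropped (darker).
Net: +2 −2 −2 = −2 stops.

2 stops darker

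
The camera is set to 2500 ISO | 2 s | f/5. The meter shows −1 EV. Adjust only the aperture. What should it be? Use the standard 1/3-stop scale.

f/3.5

Underexposed by 1 stop → need 1 stop brighter.
Aperture: f/5 → f/4.5 → f/4 → f/3.5.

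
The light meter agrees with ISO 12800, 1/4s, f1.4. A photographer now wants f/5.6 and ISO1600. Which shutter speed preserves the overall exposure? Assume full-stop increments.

30 s

Aperture: f/1.4 → f/2 → f/2.8 → f/4 → f/5.6 — 4 stops stopped down (darker).
ISO: 12800 → 6400 → 3200 → 1600 — 3 stops dropped (darker).
Net change so far: 7 stops darker. Offset with the shutter speed: 1/4 → 1/2 → 1 → 2 → 4 → 8 → 15 → 30.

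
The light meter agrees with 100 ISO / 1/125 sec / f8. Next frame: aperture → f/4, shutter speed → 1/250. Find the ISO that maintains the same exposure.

ISO 50

Aperture: f/8 → f/5.6 → f/4 — 2 stops wider (brighter).
Shutter speed: 1/125 → 1/250 — 1 stop faster (darker).
Net change so far: 1 stop brighter. Offset with the ISO: 100 → 50.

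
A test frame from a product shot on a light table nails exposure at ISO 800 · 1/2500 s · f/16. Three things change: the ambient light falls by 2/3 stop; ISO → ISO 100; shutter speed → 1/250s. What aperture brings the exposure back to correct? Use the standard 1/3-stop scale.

Scene light: 2/3 stop darker.
ISO: 800 → 640 → 500 → 400 → 320 → 250 → 200 → 160 → 125 → 100 — 3 stops dropped (darker).
Shutter speed: 1/2500 → 1/2000 → 1/1600 → 1/1250 → 1/1000 → 1/800 → 1/640 → 1/500 → 1/400 → 1/320 → 1/250 — 3 1/3 stops longer (brighter).
Net so far: 1/3 stop darker. Aperture: f/16 → f/14.

f/14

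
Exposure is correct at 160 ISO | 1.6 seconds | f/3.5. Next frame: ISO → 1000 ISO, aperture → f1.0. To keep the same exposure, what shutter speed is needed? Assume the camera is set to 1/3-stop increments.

1/50s

ISO: 160 → 200 → 250 → 320 → 400 → 500 → 640 → 800 → 1000 — 2 2/3 stops higher (brighter).
Aperture: f/3.5 → f/3.2 → f/2.8 → f/2.5 → f/2.2 → f/2 → f/1.8 → f/1.6 → f/1.4 → f/1.2 → f/1.1 → f/1.0 — 3 2/3 stops opened up (brighter).
Net change so far: 6 1/3 stops brighter. Offset with the shutter speed: 1.6 → 1.3 → 1 → 0.8 → 0.6 → 0.5 → 0.4 → 0.3 → 1/4 → 1/5 → 1/6 → 1/8 → 1/10 → 1/13 → 1/15 → 1/20 → 1/25 → 1/30 → 1/40 → 1/50.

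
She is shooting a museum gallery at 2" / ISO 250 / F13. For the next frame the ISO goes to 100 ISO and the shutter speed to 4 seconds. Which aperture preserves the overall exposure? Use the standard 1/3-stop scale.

ISO: 250 → 200 → 160 → 125 → 100 — 1 1/3 stops dropped (darker).
Shutter speed: 2 → 2.5 → 3.2 → 4 — 1 stop longer (brighter).
Net change so far: 1/3 stop darker. Offset with the aperture: f/13 → f/11.

f/11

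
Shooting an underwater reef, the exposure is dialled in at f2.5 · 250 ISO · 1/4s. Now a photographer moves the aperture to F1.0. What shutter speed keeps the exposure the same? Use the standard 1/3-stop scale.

Aperture: f/2.5 → f/2.2 → f/2 → f/1.8 → f/1.6 → f/1.4 → f/1.2 → f/1.1 → f/1.0 — 2 2/3 stops larger aperture (brighter).
Need 2 2/3 stops darker from the shutter speed: 1/4 → 1/5 → 1/6 → 1/8 → 1/10 → 1/13 → 1/15 → 1/20 → 1/25.

1/25s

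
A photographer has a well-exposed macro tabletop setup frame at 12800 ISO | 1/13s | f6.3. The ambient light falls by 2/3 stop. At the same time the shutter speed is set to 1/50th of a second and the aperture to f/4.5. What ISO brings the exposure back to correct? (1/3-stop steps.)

Scene light: 2/3 stop darker.
Shutter speed: 1/13 → 1/15 → 1/20 → 1/25 → 1/30 → 1/40 → 1/50 — 2 stops shorter (darker).
Aperture: f/6.3 → f/5.6 → f/5 → f/4.5 — 1 stop larger aperture (brighter).
Net so far: 1 2/3 stops darker. ISO: 12800 → 16000 → 20000 → 25600 → 32000 → 40000.

ISO 40000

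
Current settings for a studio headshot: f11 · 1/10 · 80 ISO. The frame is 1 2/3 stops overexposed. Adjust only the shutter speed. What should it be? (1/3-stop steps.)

Overexposed by 1 2/3 stops → need 1 2/3 stops darker.
Shutter speed: 1/10 → 1/13 → 1/15 → 1/20 → 1/25 → 1/30.

1/30s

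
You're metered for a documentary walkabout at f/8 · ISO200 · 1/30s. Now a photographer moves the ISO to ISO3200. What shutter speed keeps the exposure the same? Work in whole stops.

1/500s

ISO: 200 → 400 → 800 → 1600 → 3200 — 4 stops raised (brighter).
Need 4 stops darker from the shutter speed: 1/30 → 1/60 → 1/125 → 1/250 → 1/500.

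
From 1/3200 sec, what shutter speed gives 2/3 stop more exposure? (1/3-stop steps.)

Shutter speed: 1/3200 → 1/2500 → 1/2000 — 2/3 stop slower (brighter).

1/2000s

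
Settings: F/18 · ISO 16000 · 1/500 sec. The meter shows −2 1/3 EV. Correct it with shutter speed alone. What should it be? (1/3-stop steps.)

Underexposed by 2 1/3 stops → need 2 1/3 stops brighter.
Shutter speed: 1/500 → 1/400 → 1/320 → 1/250 → 1/200 → 1/160 → 1/125 → 1/100.

1/100s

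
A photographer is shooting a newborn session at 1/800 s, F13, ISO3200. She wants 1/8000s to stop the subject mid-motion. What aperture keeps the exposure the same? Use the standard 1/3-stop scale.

f/4

Shutter speed: 1/800 → 1/1000 → 1/1250 → 1/1600 → 1/2000 → 1/2500 → 1/3200 → 1/4000 → 1/5000 → 1/6400 → 1/8000 — 3 1/3 stops faster (darker).
Need 3 1/3 stops brighter from the aperture: f/13 → f/11 → f/10 → f/9 → f/8 → f/7.1 → f/6.3 → f/5.6 → f/5 → f/4.5 → f/4.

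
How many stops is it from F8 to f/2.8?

3 stops

f/8 → f/5.6 → f/4 → f/2.8 — count the steps: 3 stops.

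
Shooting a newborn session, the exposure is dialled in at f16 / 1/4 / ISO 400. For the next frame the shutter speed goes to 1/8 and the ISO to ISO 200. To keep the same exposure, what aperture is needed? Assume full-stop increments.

Shutter speed: 1/4 → 1/8 — 1 stop faster (darker).
ISO: 400 → 200 — 1 stop lower (darker).
Net change so far: 2 stops darker. Offset with the aperture: f/16 → f/11 → f/8.

f/8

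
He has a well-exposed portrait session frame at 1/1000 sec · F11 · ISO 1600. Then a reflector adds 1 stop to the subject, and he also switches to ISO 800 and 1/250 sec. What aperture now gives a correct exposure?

Scene light: 1 stop brighter.
ISO: 1600 → 800 — 1 stop lower (darker).
Shutter speed: 1/1000 → 1/500 → 1/250 — 2 stops slower (brighter).
Net so far: 2 stops brighter. Aperture: f/11 → f/16 → f/22.

f/22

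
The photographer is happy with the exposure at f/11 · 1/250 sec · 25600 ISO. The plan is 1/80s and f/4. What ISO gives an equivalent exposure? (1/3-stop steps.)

Shutter speed: 1/250 → 1/200 → 1/160 → 1/125 → 1/100 → 1/80 — 1 2/3 stops longer (brighter).
Aperture: f/11 → f/10 → f/9 → f/8 → f/7.1 → f/6.3 → f/5.6 → f/5 → f/4.5 → f/4 — 3 stops larger aperture (brighter).
Net change so far: 4 2/3 stops brighter. Offset with the ISO: 25600 → 20000 → 16000 → 12800 → 10000 → 8000 → 6400 → 5000 → 4000 → 3200 → 2500 → 2000 → 1600 → 1250 → 1000.

ISO 1000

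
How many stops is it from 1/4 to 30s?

7 stops

1/4 → 1/2 → 1 → 2 → 4 → 8 → 15 → 30 — count the steps: 7 stops.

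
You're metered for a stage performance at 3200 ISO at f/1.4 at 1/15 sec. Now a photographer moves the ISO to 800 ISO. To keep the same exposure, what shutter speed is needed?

ISO: 3200 → 1600 → 800 — 2 stops lower (darker).
Need 2 stops brighter from the shutter speed: 1/15 → 1/8 → 1/4.

1/4s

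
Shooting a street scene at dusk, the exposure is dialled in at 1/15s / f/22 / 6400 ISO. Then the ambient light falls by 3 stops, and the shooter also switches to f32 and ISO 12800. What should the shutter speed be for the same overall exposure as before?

1/2s

Scene light: 3 stops darker.
Aperture: f/22 → f/32 — 1 stop smaller aperture (darker).
ISO: 6400 → 12800 — 1 stop higher (brighter).
Net so far: 3 stops darker. Shutter speed: 1/15 → 1/8 → 1/4 → 1/2.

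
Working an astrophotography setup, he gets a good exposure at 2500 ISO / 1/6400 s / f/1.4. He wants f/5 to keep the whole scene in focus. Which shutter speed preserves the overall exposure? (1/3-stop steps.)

Aperture: f/1.4 → f/1.6 → f/1.8 → f/2 → f/2.2 → f/2.5 → f/2.8 → f/3.2 → f/3.5 → f/4 → f/4.5 → f/5 — 3 2/3 stops stopped down (darker).
Need 3 2/3 stops brighter from the shutter speed: 1/6400 → 1/5000 → 1/4000 → 1/3200 → 1/2500 → 1/2000 → 1/1600 → 1/1250 → 1/1000 → 1/800 → 1/640 → 1/500.

1/500s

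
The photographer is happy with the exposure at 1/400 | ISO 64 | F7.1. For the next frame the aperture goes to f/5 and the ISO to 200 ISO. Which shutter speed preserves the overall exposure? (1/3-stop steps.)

1/2500s

Aperture: f/7.1 → f/6.3 → f/5.6 → f/5 — 1 stop opened up (brighter).
ISO: 64 → 80 → 100 → 125 → 160 → 200 — 1 2/3 stops raised (brighter).
Net change so far: 2 2/3 stops brighter. Offset with the shutter speed: 1/400 → 1/500 → 1/640 → 1/800 → 1/1000 → 1/1250 → 1/1600 → 1/2000 → 1/2500.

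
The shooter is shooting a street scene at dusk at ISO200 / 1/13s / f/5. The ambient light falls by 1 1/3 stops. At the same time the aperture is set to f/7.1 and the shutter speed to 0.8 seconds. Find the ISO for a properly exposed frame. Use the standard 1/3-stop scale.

ISO 100

Scene light: 1 1/3 stops darker.
Aperture: f/5 → f/5.6 → f/6.3 → f/7.1 — 1 stop stopped down (darker).
Shutter speed: 1/13 → 1/10 → 1/8 → 1/6 → 1/5 → 1/4 → 0.3 → 0.4 → 0.5 → 0.6 → 0.8 — 3 1/3 stops slower (brighter).
Net so far: 1 stop brighter. ISO: 200 → 160 → 125 → 100.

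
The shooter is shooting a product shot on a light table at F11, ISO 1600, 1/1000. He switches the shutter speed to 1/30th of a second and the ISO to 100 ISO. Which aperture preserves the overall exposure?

f/16

Shutter speed: 1/1000 → 1/500 → 1/250 → 1/125 → 1/60 → 1/30 — 5 stops slower (brighter).
ISO: 1600 → 800 → 400 → 200 → 100 — 4 stops lower (darker).
Net change so far: 1 stop brighter. Offset with the aperture: f/11 → f/16.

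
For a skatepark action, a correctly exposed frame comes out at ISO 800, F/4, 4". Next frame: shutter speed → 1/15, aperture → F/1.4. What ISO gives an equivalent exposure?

Shutter speed: 4 → 2 → 1 → 1/2 → 1/4 → 1/8 → 1/15 — 6 stops shorter (darker).
Aperture: f/4 → f/2.8 → f/2 → f/1.4 — 3 stops wider (brighter).
Net change so far: 3 stops darker. Offset with the ISO: 800 → 1600 → 3200 → 6400.

ISO 6400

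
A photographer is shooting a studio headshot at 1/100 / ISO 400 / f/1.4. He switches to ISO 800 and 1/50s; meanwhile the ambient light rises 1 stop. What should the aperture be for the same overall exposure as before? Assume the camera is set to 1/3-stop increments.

Scene light: 1 stop brighter.
ISO: 400 → 500 → 640 → 800 — 1 stop raised (brighter).
Shutter speed: 1/100 → 1/80 → 1/60 → 1/50 — 1 stop slower (brighter).
Net so far: 3 stops brighter. Aperture: f/1.4 → f/1.6 → f/1.8 → f/2 → f/2.2 → f/2.5 → f/2.8 → f/3.2 → f/3.5 → f/4.

f/4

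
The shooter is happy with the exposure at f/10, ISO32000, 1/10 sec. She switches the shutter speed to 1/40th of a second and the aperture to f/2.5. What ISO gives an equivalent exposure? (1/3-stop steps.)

ISO 8000

Shutter speed: 1/10 → 1/13 → 1/15 → 1/20 → 1/25 → 1/30 → 1/40 — 2 stops shorter (darker).
Aperture: f/10 → f/9 → f/8 → f/7.1 → f/6.3 → f/5.6 → f/5 → f/4.5 → f/4 → f/3.5 → f/3.2 → f/2.8 → f/2.5 — 4 stops opened up (brighter).
Net change so far: 2 stops brighter. Offset with the ISO: 32000 → 25600 → 20000 → 16000 → 12800 → 10000 → 8000.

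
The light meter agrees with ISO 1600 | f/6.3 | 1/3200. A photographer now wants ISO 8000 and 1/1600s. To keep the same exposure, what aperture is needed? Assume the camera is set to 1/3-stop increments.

f/20

ISO: 1600 → 2000 → 2500 → 3200 → 4000 → 5000 → 6400 → 8000 — 2 1/3 stops raised (brighter).
Shutter speed: 1/3200 → 1/2500 → 1/2000 → 1/1600 — 1 stop longer (brighter).
Net change so far: 3 1/3 stops brighter. Offset with the aperture: f/6.3 → f/7.1 → f/8 → f/9 → f/10 → f/11 → f/13 → f/14 → f/16 → f/18 → f/20.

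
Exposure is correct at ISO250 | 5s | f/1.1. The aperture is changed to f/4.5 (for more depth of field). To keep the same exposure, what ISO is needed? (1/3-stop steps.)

ISO 4000

Aperture: f/1.1 → f/1.2 → f/1.4 → f/1.6 → f/1.8 → f/2 → f/2.2 → f/2.5 → f/2.8 → f/3.2 → f/3.5 → f/4 → f/4.5 — 4 stops stopped down (darker).
Need 4 stops brighter from the ISO: 250 → 320 → 400 → 500 → 640 → 800 → 1000 → 1250 → 1600 → 2000 → 2500 → 3200 → 4000.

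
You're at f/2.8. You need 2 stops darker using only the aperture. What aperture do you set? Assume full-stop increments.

Aperture: f/2.8 → f/4 → f/5.6 — 2 stops smaller aperture (darker).

f/5.6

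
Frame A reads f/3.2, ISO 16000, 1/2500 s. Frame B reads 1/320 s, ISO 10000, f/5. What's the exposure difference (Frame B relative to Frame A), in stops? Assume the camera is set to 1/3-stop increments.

1 stop brighter

Aperture: f/3.2 → f/3.5 → f/4 → f/4.5 → f/5 — 1 1/3 stops narrower (darker).
Shutter speed: 1/2500 → 1/2000 → 1/1600 → 1/1250 → 1/1000 → 1/800 → 1/640 → 1/500 → 1/400 → 1/320 — 3 stops longer (brighter).
ISO: 16000 → 12800 → 10000 — 2/3 stop lower (darker).
Net: −1 1/3 +3 −2/3 = +1 stop.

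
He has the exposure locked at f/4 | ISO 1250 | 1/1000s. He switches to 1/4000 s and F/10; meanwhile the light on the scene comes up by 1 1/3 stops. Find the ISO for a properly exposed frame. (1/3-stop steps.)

ISO 12800

Scene light: 1 1/3 stops brighter.
Shutter speed: 1/1000 → 1/1250 → 1/1600 → 1/2000 → 1/2500 → 1/3200 → 1/4000 — 2 stops faster (darker).
Aperture: f/4 → f/4.5 → f/5 → f/5.6 → f/6.3 → f/7.1 → f/8 → f/9 → f/10 — 2 2/3 stops stopped down (darker).
Net so far: 3 1/3 stops darker. ISO: 1250 → 1600 → 2000 → 2500 → 3200 → 4000 → 5000 → 6400 → 8000 → 10000 → 12800.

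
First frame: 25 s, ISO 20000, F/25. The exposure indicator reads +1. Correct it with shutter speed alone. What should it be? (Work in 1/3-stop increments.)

13 s

Overexposed by 1 stop → need 1 stop darker.
Shutter speed: 25 → 20 → 15 → 13.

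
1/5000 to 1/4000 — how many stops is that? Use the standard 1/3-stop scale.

1/3 stop

1/5000 → 1/4000 — count the steps: 1 third-stops = 1/3 stop.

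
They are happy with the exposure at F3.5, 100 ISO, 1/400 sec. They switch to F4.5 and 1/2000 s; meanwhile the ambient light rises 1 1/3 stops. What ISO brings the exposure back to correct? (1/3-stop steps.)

ISO 320

Scene light: 1 1/3 stops brighter.
Aperture: f/3.5 → f/4 → f/4.5 — 2/3 stop narrower (darker).
Shutter speed: 1/400 → 1/500 → 1/640 → 1/800 → 1/1000 → 1/1250 → 1/1600 → 1/2000 — 2 1/3 stops faster (darker).
Net so far: 1 2/3 stops darker. ISO: 100 → 125 → 160 → 200 → 250 → 320.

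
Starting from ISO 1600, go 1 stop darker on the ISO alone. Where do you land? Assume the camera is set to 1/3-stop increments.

ISO 800

ISO: 1600 → 1250 → 1000 → 800 — 1 stop lower (darker).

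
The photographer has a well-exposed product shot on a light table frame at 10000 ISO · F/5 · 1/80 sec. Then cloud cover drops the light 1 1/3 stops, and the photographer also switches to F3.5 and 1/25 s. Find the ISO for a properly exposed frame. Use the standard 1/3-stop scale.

Scene light: 1 1/3 stops darker.
Aperture: f/5 → f/4.5 → f/4 → f/3.5 — 1 stop wider (brighter).
Shutter speed: 1/80 → 1/60 → 1/50 → 1/40 → 1/30 → 1/25 — 1 2/3 stops longer (brighter).
Net so far: 1 1/3 stops brighter. ISO: 10000 → 8000 → 6400 → 5000 → 4000.

ISO 4000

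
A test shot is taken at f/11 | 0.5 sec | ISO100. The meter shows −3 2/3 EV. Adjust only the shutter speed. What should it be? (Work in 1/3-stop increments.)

Underexposed by 3 2/3 stops → need 3 2/3 stops brighter.
Shutter speed: 0.5 → 0.6 → 0.8 → 1 → 1.3 → 1.6 → 2 → 2.5 → 3.2 → 4 → 5 → 6.

6 s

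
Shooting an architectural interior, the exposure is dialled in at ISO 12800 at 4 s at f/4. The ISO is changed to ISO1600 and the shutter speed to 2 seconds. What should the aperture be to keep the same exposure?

f/1.0

ISO: 12800 → 6400 → 3200 → 1600 — 3 stops lower (darker).
Shutter speed: 4 → 2 — 1 stop shorter (darker).
Net change so far: 4 stops darker. Offset with the aperture: f/4 → f/2.8 → f/2 → f/1.4 → f/1.0.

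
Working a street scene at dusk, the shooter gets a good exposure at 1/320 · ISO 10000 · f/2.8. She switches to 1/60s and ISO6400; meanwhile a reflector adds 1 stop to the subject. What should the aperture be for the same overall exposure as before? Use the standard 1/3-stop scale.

f/7.1

Scene light: 1 stop brighter.
Shutter speed: 1/320 → 1/250 → 1/200 → 1/160 → 1/125 → 1/100 → 1/80 → 1/60 — 2 1/3 stops slower (brighter).
ISO: 10000 → 8000 → 6400 — 2/3 stop lower (darker).
Net so far: 2 2/3 stops brighter. Aperture: f/2.8 → f/3.2 → f/3.5 → f/4 → f/4.5 → f/5 → f/5.6 → f/6.3 → f/7.1.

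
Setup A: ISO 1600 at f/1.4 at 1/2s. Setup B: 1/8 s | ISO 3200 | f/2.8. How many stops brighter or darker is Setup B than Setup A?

Aperture: f/1.4 → f/2 → f/2.8 — 2 stops narrower (darker).
Shutter speed: 1/2 → 1/4 → 1/8 — 2 stops faster (darker).
ISO: 1600 → 3200 — 1 stop higher (brighter).
Net: −2 −2 +1 = −3 stops.

3 stops darker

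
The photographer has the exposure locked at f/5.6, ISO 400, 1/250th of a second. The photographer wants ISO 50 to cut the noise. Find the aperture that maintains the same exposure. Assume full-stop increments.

ISO: 400 → 200 → 100 → 50 — 3 stops lower (darker).
Need 3 stops brighter from the aperture: f/5.6 → f/4 → f/2.8 → f/2.

f/2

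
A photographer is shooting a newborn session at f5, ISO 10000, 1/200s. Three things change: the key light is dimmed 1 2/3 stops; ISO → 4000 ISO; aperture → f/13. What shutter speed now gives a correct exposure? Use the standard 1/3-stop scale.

1/4s

Scene light: 1 2/3 stops darker.
ISO: 10000 → 8000 → 6400 → 5000 → 4000 — 1 1/3 stops dropped (darker).
Aperture: f/5 → f/5.6 → f/6.3 → f/7.1 → f/8 → f/9 → f/10 → f/11 → f/13 — 2 2/3 stops smaller aperture (darker).
Net so far: 5 2/3 stops darker. Shutter speed: 1/200 → 1/160 → 1/125 → 1/100 → 1/80 → 1/60 → 1/50 → 1/40 → 1/30 → 1/25 → 1/20 → 1/15 → 1/13 → 1/10 → 1/8 → 1/6 → 1/5 → 1/4.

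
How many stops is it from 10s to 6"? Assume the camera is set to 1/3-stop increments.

10 → 8 → 6 — count the steps: 2 third-stops = 2/3 stop.

2/3 stop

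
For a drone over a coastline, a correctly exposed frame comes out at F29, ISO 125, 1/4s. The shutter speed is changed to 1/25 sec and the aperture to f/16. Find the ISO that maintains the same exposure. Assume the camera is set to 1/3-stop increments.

ISO 250

Shutter speed: 1/4 → 1/5 → 1/6 → 1/8 → 1/10 → 1/13 → 1/15 → 1/20 → 1/25 — 2 2/3 stops shorter (darker).
Aperture: f/29 → f/25 → f/22 → f/20 → f/18 → f/16 — 1 2/3 stops opened up (brighter).
Net change so far: 1 stop darker. Offset with the ISO: 125 → 160 → 200 → 250.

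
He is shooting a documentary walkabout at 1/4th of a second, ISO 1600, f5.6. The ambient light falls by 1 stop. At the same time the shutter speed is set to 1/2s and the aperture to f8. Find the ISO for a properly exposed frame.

Scene light: 1 stop darker.
Shutter speed: 1/4 → 1/2 — 1 stop longer (brighter).
Aperture: f/5.6 → f/8 — 1 stop smaller aperture (darker).
Net so far: 1 stop darker. ISO: 1600 → 3200.

ISO 3200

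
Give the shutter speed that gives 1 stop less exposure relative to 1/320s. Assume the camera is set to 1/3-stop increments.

1/640s

Shutter speed: 1/320 → 1/400 → 1/500 → 1/640 — 1 stop faster (darker).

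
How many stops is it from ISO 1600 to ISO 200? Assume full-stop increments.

1600 → 800 → 400 → 200 — count the steps: 3 stops.

3 stops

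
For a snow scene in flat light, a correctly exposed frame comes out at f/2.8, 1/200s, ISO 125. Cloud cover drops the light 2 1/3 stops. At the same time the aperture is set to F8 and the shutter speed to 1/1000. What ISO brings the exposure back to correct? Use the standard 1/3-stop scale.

Scene light: 2 1/3 stops darker.
Aperture: f/2.8 → f/3.2 → f/3.5 → f/4 → f/4.5 → f/5 → f/5.6 → f/6.3 → f/7.1 → f/8 — 3 stops stopped down (darker).
Shutter speed: 1/200 → 1/250 → 1/320 → 1/400 → 1/500 → 1/640 → 1/800 → 1/1000 — 2 1/3 stops faster (darker).
Net so far: 7 2/3 stops darker. ISO: 125 → 160 → 200 → 250 → 320 → 400 → 500 → 640 → 800 → 1000 → 1250 → 1600 → 2000 → 2500 → 3200 → 4000 → 5000 → 6400 → 8000 → 10000 → 12800 → 16000 → 20000 → 25600.

ISO 25600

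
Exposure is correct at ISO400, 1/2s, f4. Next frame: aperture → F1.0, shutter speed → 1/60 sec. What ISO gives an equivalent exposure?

Aperture: f/4 → f/2.8 → f/2 → f/1.4 → f/1.0 — 4 stops opened up (brighter).
Shutter speed: 1/2 → 1/4 → 1/8 → 1/15 → 1/30 → 1/60 — 5 stops shorter (darker).
Net change so far: 1 stop darker. Offset with the ISO: 400 → 800.

ISO 800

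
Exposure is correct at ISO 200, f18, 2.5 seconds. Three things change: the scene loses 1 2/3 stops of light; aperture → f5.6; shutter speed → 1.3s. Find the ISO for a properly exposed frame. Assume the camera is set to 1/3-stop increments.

ISO 125

Scene light: 1 2/3 stops darker.
Aperture: f/18 → f/16 → f/14 → f/13 → f/11 → f/10 → f/9 → f/8 → f/7.1 → f/6.3 → f/5.6 — 3 1/3 stops opened up (brighter).
Shutter speed: 2.5 → 2 → 1.6 → 1.3 — 1 stop shorter (darker).
Net so far: 2/3 stop brighter. ISO: 200 → 160 → 125.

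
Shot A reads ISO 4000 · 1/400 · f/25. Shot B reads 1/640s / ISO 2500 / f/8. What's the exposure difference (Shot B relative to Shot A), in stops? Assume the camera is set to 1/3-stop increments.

Aperture: f/25 → f/22 → f/20 → f/18 → f/16 → f/14 → f/13 → f/11 → f/10 → f/9 → f/8 — 3 1/3 stops wider (brighter).
Shutter speed: 1/400 → 1/500 → 1/640 — 2/3 stop shorter (darker).
ISO: 4000 → 3200 → 2500 — 2/3 stop dropped (darker).
Net: +3 1/3 −2/3 −2/3 = +2 stops.

2 stops brighter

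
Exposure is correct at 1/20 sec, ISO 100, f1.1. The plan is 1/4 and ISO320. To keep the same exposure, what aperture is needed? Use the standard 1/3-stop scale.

f/4.5

Shutter speed: 1/20 → 1/15 → 1/13 → 1/10 → 1/8 → 1/6 → 1/5 → 1/4 — 2 1/3 stops slower (brighter).
ISO: 100 → 125 → 160 → 200 → 250 → 320 — 1 2/3 stops higher (brighter).
Net change so far: 4 stops brighter. Offset with the aperture: f/1.1 → f/1.2 → f/1.4 → f/1.6 → f/1.8 → f/2 → f/2.2 → f/2.5 → f/2.8 → f/3.2 → f/3.5 → f/4 → f/4.5.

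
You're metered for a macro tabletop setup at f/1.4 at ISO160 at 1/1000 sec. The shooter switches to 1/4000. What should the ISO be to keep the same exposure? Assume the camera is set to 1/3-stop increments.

Shutter speed: 1/1000 → 1/1250 → 1/1600 → 1/2000 → 1/2500 → 1/3200 → 1/4000 — 2 stops faster (darker).
Need 2 stops brighter from the ISO: 160 → 200 → 250 → 320 → 400 → 500 → 640.

ISO 640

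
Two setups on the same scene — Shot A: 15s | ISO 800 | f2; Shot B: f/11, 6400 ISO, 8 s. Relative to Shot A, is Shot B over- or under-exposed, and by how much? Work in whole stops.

3 stops darker

Aperture: f/2 → f/2.8 → f/4 → f/5.6 → f/8 → f/11 — 5 stops narrower (darker).
Shutter speed: 15 → 8 — 1 stop shorter (darker).
ISO: 800 → 1600 → 3200 → 6400 — 3 stops higher (brighter).
Net: −5 −1 +3 = −3 stops.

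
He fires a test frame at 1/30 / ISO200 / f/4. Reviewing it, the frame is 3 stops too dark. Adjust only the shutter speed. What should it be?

1/4s

Underexposed by 3 stops → need 3 stops brighter.
Shutter speed: 1/30 → 1/15 → 1/8 → 1/4.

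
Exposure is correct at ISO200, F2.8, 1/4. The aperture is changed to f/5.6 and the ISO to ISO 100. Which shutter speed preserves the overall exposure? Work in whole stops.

Aperture: f/2.8 → f/4 → f/5.6 — 2 stops stopped down (darker).
ISO: 200 → 100 — 1 stop lower (darker).
Net change so far: 3 stops darker. Offset with the shutter speed: 1/4 → 1/2 → 1 → 2.

2 s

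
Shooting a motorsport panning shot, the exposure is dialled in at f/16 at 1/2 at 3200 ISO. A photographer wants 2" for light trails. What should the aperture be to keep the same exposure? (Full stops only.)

Shutter speed: 1/2 → 1 → 2 — 2 stops longer (brighter).
Need 2 stops darker from the aperture: f/16 → f/22 → f/32.

f/32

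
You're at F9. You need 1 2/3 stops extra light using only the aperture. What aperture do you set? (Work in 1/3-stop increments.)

f/5

Aperture: f/9 → f/8 → f/7.1 → f/6.3 → f/5.6 → f/5 — 1 2/3 stops opened up (brighter).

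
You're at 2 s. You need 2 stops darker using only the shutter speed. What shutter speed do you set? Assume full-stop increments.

Shutter speed: 2 → 1 → 1/2 — 2 stops faster (darker).

1/2s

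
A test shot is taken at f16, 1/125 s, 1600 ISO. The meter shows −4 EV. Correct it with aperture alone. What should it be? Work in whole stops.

Underexposed by 4 stops → need 4 stops brighter.
Aperture: f/16 → f/11 → f/8 → f/5.6 → f/4.

f/4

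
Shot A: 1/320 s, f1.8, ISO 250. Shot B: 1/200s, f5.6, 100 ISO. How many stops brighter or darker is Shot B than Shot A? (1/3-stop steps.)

4 stops darker

Aperture: f/1.8 → f/2 → f/2.2 → f/2.5 → f/2.8 → f/3.2 → f/3.5 → f/4 → f/4.5 → f/5 → f/5.6 — 3 1/3 stops stopped down (darker).
Shutter speed: 1/320 → 1/250 → 1/200 — 2/3 stop slower (brighter).
ISO: 250 → 200 → 160 → 125 → 100 — 1 1/3 stops dropped (darker).
Net: −3 1/3 +2/3 −1 1/3 = −4 stops.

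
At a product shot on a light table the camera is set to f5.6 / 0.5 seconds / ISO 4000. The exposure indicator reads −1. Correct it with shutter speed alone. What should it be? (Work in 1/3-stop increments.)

1 s

Underexposed by 1 stop → need 1 stop brighter.
Shutter speed: 0.5 → 0.6 → 0.8 → 1.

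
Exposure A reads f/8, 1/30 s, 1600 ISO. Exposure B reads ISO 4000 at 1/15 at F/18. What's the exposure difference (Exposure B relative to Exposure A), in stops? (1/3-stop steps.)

Aperture: f/8 → f/9 → f/10 → f/11 → f/13 → f/14 → f/16 → f/18 — 2 1/3 stops smaller aperture (darker).
Shutter speed: 1/30 → 1/25 → 1/20 → 1/15 — 1 stop slower (brighter).
ISO: 1600 → 2000 → 2500 → 3200 → 4000 — 1 1/3 stops higher (brighter).
Net: −2 1/3 +1 +1 1/3 = 0 stops.

same exposure (0 stops)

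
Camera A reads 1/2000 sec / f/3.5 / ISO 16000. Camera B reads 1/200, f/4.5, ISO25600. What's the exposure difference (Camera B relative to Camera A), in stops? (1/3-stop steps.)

Aperture: f/3.5 → f/4 → f/4.5 — 2/3 stop stopped down (darker).
Shutter speed: 1/2000 → 1/1600 → 1/1250 → 1/1000 → 1/800 → 1/640 → 1/500 → 1/400 → 1/320 → 1/250 → 1/200 — 3 1/3 stops slower (brighter).
ISO: 16000 → 20000 → 25600 — 2/3 stop raised (brighter).
Net: −2/3 +3 1/3 +2/3 = +3 1/3 stops.

3 1/3 stops brighter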